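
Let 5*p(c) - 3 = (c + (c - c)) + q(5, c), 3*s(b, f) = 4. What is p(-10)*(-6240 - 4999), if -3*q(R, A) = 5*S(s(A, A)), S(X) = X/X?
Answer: 292214/15 ≈ 19481.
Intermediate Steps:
s(b, f) = 4/3 (s(b, f) = (⅓)*4 = 4/3)
S(X) = 1
q(R, A) = -5/3
p(c) = 4/15 + c/5 (p(c) = ⅗ + ((c + (c - c)) - 5/3)/5 = ⅗ + ((c + 0) - 5/3)/5 = ⅗ + (c - 5/3)/5 = ⅗ + (-5/3 + c)/5 = ⅗ + (-⅓ + c/5) = 4/15 + c/5)
p(-10)*(-6240 - 4999) = (4/15 + (⅕)*(-10))*(-6240 - 4999) = (4/15 - 2)*(-11239) = -26/15*(-11239) = 292214/15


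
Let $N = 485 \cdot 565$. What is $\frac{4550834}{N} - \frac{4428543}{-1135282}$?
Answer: $\frac{6380011420763}{311095650050} \approx 20.508$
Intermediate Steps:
$N = 274025$
$\frac{4550834}{N} - \frac{4428543}{-1135282} = \frac{4550834}{274025} - \frac{4428543}{-1135282} = 4550834 \cdot \frac{1}{274025} - - \frac{4428543}{1135282} = \frac{4550834}{274025} + \frac{4428543}{1135282} = \frac{6380011420763}{311095650050}$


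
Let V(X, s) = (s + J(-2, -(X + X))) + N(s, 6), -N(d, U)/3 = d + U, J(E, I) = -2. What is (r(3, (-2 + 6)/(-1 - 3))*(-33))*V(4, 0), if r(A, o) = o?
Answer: -660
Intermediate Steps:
N(d, U) = -3*U - 3*d (N(d, U) = -3*(d + U) = -3*(U + d) = -3*U - 3*d)
V(X, s) = -20 - 2*s (V(X, s) = (s - 2) + (-3*6 - 3*s) = (-2 + s) + (-18 - 3*s) = -20 - 2*s)
(r(3, (-2 + 6)/(-1 - 3))*(-33))*V(4, 0) = (((-2 + 6)/(-1 - 3))*(-33))*(-20 - 2*0) = ((4/(-4))*(-33))*(-20 + 0) = ((4*(-¼))*(-33))*(-20) = -1*(-33)*(-20) = 33*(-20) = -660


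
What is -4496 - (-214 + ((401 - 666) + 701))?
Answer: -4718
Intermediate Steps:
-4496 - (-214 + ((401 - 666) + 701)) = -4496 - (-214 + (-265 + 701)) = -4496 - (-214 + 436) = -4496 - 1*222 = -4496 - 222 = -4718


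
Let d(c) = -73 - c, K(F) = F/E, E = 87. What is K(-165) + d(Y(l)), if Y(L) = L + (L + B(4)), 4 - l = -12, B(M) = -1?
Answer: -3071/29 ≈ -105.90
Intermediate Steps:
l = 16 (l = 4 - 1*(-12) = 4 + 12 = 16)
K(F) = F/87
Y(L) = -1 + 2*L (Y(L) = L + (L - 1) = L + (-1 + L) = -1 + 2*L)
K(-165) + d(Y(l)) = (1/87)*(-165) + (-73 - (-1 + 2*16)) = -55/29 + (-73 - (-1 + 32)) = -55/29 + (-73 - 1*31) = -55/29 + (-73 - 31) = -55/29 - 104 = -3071/29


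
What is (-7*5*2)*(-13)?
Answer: 910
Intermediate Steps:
(-7*5*2)*(-13) = -35*2*(-13) = -70*(-13) = 910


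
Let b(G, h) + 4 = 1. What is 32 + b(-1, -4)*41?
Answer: -91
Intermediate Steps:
b(G, h) = -3 (b(G, h) = -4 + 1 = -3)
32 + b(-1, -4)*41 = 32 - 3*41 = 32 - 123 = -91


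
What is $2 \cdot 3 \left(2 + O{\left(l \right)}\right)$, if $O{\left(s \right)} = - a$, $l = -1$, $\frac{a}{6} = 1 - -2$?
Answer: $-96$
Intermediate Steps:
$a = 18$ ($a = 6 \left(1 - -2\right) = 6 \left(1 + 2\right) = 6 \cdot 3 = 18$)
$O{\left(s \right)} = -18$ ($O{\left(s \right)} = \left(-1\right) 18 = -18$)
$2 \cdot 3 \left(2 + O{\left(l \right)}\right) = 2 \cdot 3 \left(2 - 18\right) = 6 \left(-16\right) = -96$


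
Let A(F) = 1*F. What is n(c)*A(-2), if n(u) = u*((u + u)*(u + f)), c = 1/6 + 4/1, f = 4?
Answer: -30625/54 ≈ -567.13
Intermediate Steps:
A(F) = F
c = 25/6 (c = 1*(⅙) + 4*1 = ⅙ + 4 = 25/6 ≈ 4.1667)
n(u) = 2*u²*(4 + u) (n(u) = u*((u + u)*(u + 4)) = u*((2*u)*(4 + u)) = u*(2*u*(4 + u)) = 2*u²*(4 + u))
n(c)*A(-2) = (2*(25/6)²*(4 + 25/6))*(-2) = (2*(625/36)*(49/6))*(-2) = (30625/108)*(-2) = -30625/54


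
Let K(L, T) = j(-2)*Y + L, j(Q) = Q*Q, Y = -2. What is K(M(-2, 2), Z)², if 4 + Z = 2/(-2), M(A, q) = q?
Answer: 36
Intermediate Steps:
Z = -5 (Z = -4 + 2/(-2) = -4 + 2*(-½) = -4 - 1 = -5)
j(Q) = Q²
K(L, T) = -8 + L (K(L, T) = (-2)²*(-2) + L = 4*(-2) + L = -8 + L)
K(M(-2, 2), Z)² = (-8 + 2)² = (-6)² = 36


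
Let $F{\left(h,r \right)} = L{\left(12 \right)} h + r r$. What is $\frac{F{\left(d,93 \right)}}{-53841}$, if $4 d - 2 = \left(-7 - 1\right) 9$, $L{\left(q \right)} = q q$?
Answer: $- \frac{2043}{17947} \approx -0.11384$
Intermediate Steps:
$L{\left(q \right)} = q^{2}$
$d = - \frac{35}{2}$ ($d = \frac{1}{2} + \frac{\left(-7 - 1\right) 9}{4} = \frac{1}{2} + \frac{\left(-8\right) 9}{4} = \frac{1}{2} + \frac{1}{4} \left(-72\right) = \frac{1}{2} - 18 = - \frac{35}{2} \approx -17.5$)
$F{\left(h,r \right)} = r^{2} + 144 h$ ($F{\left(h,r \right)} = 12^{2} h + r r = 144 h + r^{2} = r^{2} + 144 h$)
$\frac{F{\left(d,93 \right)}}{-53841} = \frac{93^{2} + 144 \left(- \frac{35}{2}\right)}{-53841} = \left(8649 - 2520\right) \left(- \frac{1}{53841}\right) = 6129 \left(- \frac{1}{53841}\right) = - \frac{2043}{17947}$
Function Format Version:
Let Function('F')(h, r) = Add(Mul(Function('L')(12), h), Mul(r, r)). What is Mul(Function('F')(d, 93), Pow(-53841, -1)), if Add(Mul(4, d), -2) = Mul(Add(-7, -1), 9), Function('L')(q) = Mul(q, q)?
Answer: Rational(-2043, 17947) ≈ -0.11384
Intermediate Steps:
Function('L')(q) = Pow(q, 2)
d = Rational(-35, 2) (d = Add(Rational(1, 2), Mul(Rational(1, 4), Mul(Add(-7, -1), 9))) = Add(Rational(1, 2), Mul(Rational(1, 4), Mul(-8, 9))) = Add(Rational(1, 2), Mul(Rational(1, 4), -72)) = Add(Rational(1, 2), -18) = Rational(-35, 2) ≈ -17.500)
Function('F')(h, r) = Add(Pow(r, 2), Mul(144, h)) (Function('F')(h, r) = Add(Mul(Pow(12, 2), h), Mul(r, r)) = Add(Mul(144, h), Pow(r, 2)) = Add(Pow(r, 2), Mul(144, h)))
Mul(Function('F')(d, 93), Pow(-53841, -1)) = Mul(Add(Pow(93, 2), Mul(144, Rational(-35, 2))), Pow(-53841, -1)) = Mul(Add(8649, -2520), Rational(-1, 53841)) = Mul(6129, Rational(-1, 53841)) = Rational(-2043, 17947)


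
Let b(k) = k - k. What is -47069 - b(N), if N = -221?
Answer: -47069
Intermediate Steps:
b(k) = 0
-47069 - b(N) = -47069 - 1*0 = -47069 + 0 = -47069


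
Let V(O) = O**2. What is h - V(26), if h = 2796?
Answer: 2120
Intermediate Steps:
h - V(26) = 2796 - 1*26**2 = 2796 - 1*676 = 2796 - 676 = 2120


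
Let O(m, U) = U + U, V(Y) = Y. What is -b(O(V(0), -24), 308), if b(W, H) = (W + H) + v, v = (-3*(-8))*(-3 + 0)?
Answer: -188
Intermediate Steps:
O(m, U) = 2*U
v = -72 (v = 24*(-3) = -72)
b(W, H) = -72 + H + W (b(W, H) = (W + H) - 72 = (H + W) - 72 = -72 + H + W)
-b(O(V(0), -24), 308) = -(-72 + 308 + 2*(-24)) = -(-72 + 308 - 48) = -1*188 = -188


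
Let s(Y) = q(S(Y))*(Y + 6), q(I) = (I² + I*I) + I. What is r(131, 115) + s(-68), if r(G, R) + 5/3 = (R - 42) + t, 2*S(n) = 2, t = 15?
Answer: -299/3 ≈ -99.667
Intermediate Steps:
S(n) = 1 (S(n) = (½)*2 = 1)
r(G, R) = -86/3 + R (r(G, R) = -5/3 + ((R - 42) + 15) = -5/3 + ((-42 + R) + 15) = -5/3 + (-27 + R) = -86/3 + R)
q(I) = I + 2*I² (q(I) = (I² + I²) + I = 2*I² + I = I + 2*I²)
s(Y) = 18 + 3*Y (s(Y) = (1*(1 + 2*1))*(Y + 6) = (1*(1 + 2))*(6 + Y) = (1*3)*(6 + Y) = 3*(6 + Y) = 18 + 3*Y)
r(131, 115) + s(-68) = (-86/3 + 115) + (18 + 3*(-68)) = 259/3 + (18 - 204) = 259/3 - 186 = -299/3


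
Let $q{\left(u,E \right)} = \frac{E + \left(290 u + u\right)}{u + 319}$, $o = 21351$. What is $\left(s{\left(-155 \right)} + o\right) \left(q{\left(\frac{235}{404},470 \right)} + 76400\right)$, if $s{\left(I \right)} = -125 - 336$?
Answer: $\frac{206066034711850}{129111} \approx 1.596 \cdot 10^{9}$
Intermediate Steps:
$q{\left(u,E \right)} = \frac{E + 291 u}{319 + u}$
$s{\left(I \right)} = -461$ ($s{\left(I \right)} = -125 - 336 = -461$)
$\left(s{\left(-155 \right)} + o\right) \left(q{\left(\frac{235}{404},470 \right)} + 76400\right) = \left(-461 + 21351\right) \left(\frac{470 + 291 \cdot \frac{235}{404}}{319 + \frac{235}{404}} + 76400\right) = 20890 \left(\frac{470 + 291 \cdot 235 \cdot \frac{1}{404}}{319 + 235 \cdot \frac{1}{404}} + 76400\right) = 20890 \left(\frac{470 + 291 \cdot \frac{235}{404}}{319 + \frac{235}{404}} + 76400\right) = 20890 \left(\frac{470 + \frac{68385}{404}}{\frac{129111}{404}} + 76400\right) = 20890 \left(\frac{404}{129111} \cdot \frac{258265}{404} + 76400\right) = 20890 \left(\frac{258265}{129111} + 76400\right) = 20890 \cdot \frac{9864338665}{129111} = \frac{206066034711850}{129111}$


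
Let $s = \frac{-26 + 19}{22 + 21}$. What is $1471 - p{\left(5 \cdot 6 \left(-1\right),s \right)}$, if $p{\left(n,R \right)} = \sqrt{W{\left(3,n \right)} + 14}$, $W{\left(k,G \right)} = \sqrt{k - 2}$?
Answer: $1471 - \sqrt{15} \approx 1467.1$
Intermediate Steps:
$W{\left(k,G \right)} = \sqrt{-2 + k}$
$s = - \frac{7}{43} \approx -0.16279$
$p{\left(n,R \right)} = \sqrt{15}$ ($p{\left(n,R \right)} = \sqrt{\sqrt{-2 + 3} + 14} = \sqrt{\sqrt{1} + 14} = \sqrt{1 + 14} = \sqrt{15}$)
$1471 - p{\left(5 \cdot 6 \left(-1\right),s \right)} = 1471 - \sqrt{15}$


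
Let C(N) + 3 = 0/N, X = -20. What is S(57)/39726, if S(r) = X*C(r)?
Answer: 10/6621 ≈ 0.0015103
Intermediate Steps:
C(N) = -3 (C(N) = -3 + 0/N = -3 + 0 = -3)
S(r) = 60 (S(r) = -20*(-3) = 60)
S(57)/39726 = 60/39726 = 60*(1/39726) = 10/6621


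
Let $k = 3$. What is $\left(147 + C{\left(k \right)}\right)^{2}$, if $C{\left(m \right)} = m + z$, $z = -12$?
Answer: $19044$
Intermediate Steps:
$C{\left(m \right)} = -12 + m$ ($C{\left(m \right)} = m - 12 = -12 + m$)
$\left(147 + C{\left(k \right)}\right)^{2} = \left(147 + \left(-12 + 3\right)\right)^{2} = \left(147 - 9\right)^{2} = 138^{2} = 19044$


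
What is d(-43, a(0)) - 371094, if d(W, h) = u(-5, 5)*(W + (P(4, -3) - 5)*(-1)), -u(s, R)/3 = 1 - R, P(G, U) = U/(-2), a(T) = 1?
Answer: -371568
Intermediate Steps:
P(G, U) = -U/2 (P(G, U) = U*(-½) = -U/2)
u(s, R) = -3 + 3*R (u(s, R) = -3*(1 - R) = -3 + 3*R)
d(W, h) = 42 + 12*W (d(W, h) = (-3 + 3*5)*(W + (-½*(-3) - 5)*(-1)) = (-3 + 15)*(W + (3/2 - 5)*(-1)) = 12*(W - 7/2*(-1)) = 12*(W + 7/2) = 12*(7/2 + W) = 42 + 12*W)
d(-43, a(0)) - 371094 = (42 + 12*(-43)) - 371094 = (42 - 516) - 371094 = -474 - 371094 = -371568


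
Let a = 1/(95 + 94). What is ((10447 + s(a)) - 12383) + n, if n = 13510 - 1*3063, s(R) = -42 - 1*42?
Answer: 8427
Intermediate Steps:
a = 1/189 ≈ 0.0052910
s(R) = -84 (s(R) = -42 - 42 = -84)
n = 10447 (n = 13510 - 3063 = 10447)
((10447 + s(a)) - 12383) + n = ((10447 - 84) - 12383) + 10447 = (10363 - 12383) + 10447 = -2020 + 10447 = 8427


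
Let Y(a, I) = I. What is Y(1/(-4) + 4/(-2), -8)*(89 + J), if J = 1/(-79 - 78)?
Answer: -111776/157 ≈ -711.95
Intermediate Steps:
J = -1/157 (J = 1/(-157) = -1/157 ≈ -0.0063694)
Y(1/(-4) + 4/(-2), -8)*(89 + J) = -8*(89 - 1/157) = -8*13972/157 = -111776/157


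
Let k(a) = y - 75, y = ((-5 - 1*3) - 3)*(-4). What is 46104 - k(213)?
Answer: 46135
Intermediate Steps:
y = 44 (y = ((-5 - 3) - 3)*(-4) = (-8 - 3)*(-4) = -11*(-4) = 44)
k(a) = -31 (k(a) = 44 - 75 = -31)
46104 - k(213) = 46104 - 1*(-31) = 46104 + 31 = 46135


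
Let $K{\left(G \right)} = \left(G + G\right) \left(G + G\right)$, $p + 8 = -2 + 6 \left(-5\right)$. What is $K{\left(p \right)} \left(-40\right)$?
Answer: $-256000$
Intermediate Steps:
$p = -40$ ($p = -8 + \left(-2 + 6 \left(-5\right)\right) = -8 - 32 = -40$)
$K{\left(G \right)} = 4 G^{2}$ ($K{\left(G \right)} = 2 G 2 G = 4 G^{2}$)
$K{\left(p \right)} \left(-40\right) = 4 \left(-40\right)^{2} \left(-40\right) = 4 \cdot 1600 \left(-40\right) = 6400 \left(-40\right) = -256000$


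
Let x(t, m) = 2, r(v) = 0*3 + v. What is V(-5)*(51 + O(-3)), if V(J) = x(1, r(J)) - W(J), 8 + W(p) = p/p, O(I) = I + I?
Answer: 405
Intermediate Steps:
r(v) = v (r(v) = 0 + v = v)
O(I) = 2*I
W(p) = -7 (W(p) = -8 + p/p = -8 + 1 = -7)
V(J) = 9 (V(J) = 2 - 1*(-7) = 2 + 7 = 9)
V(-5)*(51 + O(-3)) = 9*(51 + 2*(-3)) = 9*(51 - 6) = 9*45 = 405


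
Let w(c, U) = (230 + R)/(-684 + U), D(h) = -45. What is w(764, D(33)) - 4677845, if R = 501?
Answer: -3410149736/729 ≈ -4.6778e+6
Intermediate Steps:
w(c, U) = 731/(-684 + U) (w(c, U) = (230 + 501)/(-684 + U) = 731/(-684 + U))
w(764, D(33)) - 4677845 = 731/(-684 - 45) - 4677845 = 731/(-729) - 4677845 = 731*(-1/729) - 4677845 = -731/729 - 4677845 = -3410149736/729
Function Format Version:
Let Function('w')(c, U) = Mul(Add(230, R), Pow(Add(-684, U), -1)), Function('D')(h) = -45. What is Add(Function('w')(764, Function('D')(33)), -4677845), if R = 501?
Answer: Rational(-3410149736, 729) ≈ -4.6778e+6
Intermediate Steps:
Function('w')(c, U) = Mul(731, Pow(Add(-684, U), -1)) (Function('w')(c, U) = Mul(Add(230, 501), Pow(Add(-684, U), -1)) = Mul(731, Pow(Add(-684, U), -1)))
Add(Function('w')(764, Function('D')(33)), -4677845) = Add(Mul(731, Pow(Add(-684, -45), -1)), -4677845) = Add(Mul(731, Pow(-729, -1)), -4677845) = Add(Mul(731, Rational(-1, 729)), -4677845) = Add(Rational(-731, 729), -4677845) = Rational(-3410149736, 729)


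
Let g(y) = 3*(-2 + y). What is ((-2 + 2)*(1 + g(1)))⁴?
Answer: 0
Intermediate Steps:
g(y) = -6 + 3*y
((-2 + 2)*(1 + g(1)))⁴ = ((-2 + 2)*(1 + (-6 + 3*1)))⁴ = (0*(1 + (-6 + 3)))⁴ = (0*(1 - 3))⁴ = (0*(-2))⁴ = 0⁴ = 0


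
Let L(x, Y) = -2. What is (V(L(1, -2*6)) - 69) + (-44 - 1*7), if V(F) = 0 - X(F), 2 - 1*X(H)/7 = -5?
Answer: -169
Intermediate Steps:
X(H) = 49 (X(H) = 14 - 7*(-5) = 14 + 35 = 49)
V(F) = -49 (V(F) = 0 - 1*49 = 0 - 49 = -49)
(V(L(1, -2*6)) - 69) + (-44 - 1*7) = (-49 - 69) + (-44 - 1*7) = -118 + (-44 - 7) = -118 - 51 = -169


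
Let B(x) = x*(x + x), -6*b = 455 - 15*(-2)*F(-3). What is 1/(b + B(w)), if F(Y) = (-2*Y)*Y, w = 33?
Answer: 6/13153 ≈ 0.00045617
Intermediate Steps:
F(Y) = -2*Y²
b = 85/6 (b = -(455 - 15*(-2)*(-2*(-3)²))/6 = -(455 - (-30)*(-2*9))/6 = -(455 - (-30)*(-18))/6 = -(455 - 1*540)/6 = -(455 - 540)/6 = -⅙*(-85) = 85/6 ≈ 14.167)
B(x) = 2*x² (B(x) = x*(2*x) = 2*x²)
1/(b + B(w)) = 1/(85/6 + 2*33²) = 1/(85/6 + 2*1089) = 1/(85/6 + 2178) = 1/(13153/6) = 6/13153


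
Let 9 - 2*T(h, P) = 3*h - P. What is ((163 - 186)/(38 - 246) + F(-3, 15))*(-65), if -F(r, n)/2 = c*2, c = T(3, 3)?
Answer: 6125/16 ≈ 382.81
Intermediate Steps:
T(h, P) = 9/2 + P/2 - 3*h/2 (T(h, P) = 9/2 - (3*h - P)/2 = 9/2 - (-P + 3*h)/2 = 9/2 + (P/2 - 3*h/2) = 9/2 + P/2 - 3*h/2)
c = 3/2 (c = 9/2 + (½)*3 - 3/2*3 = 9/2 + 3/2 - 9/2 = 3/2 ≈ 1.5000)
F(r, n) = -6 (F(r, n) = -3*2 = -2*3 = -6)
((163 - 186)/(38 - 246) + F(-3, 15))*(-65) = ((163 - 186)/(38 - 246) - 6)*(-65) = (-23/(-208) - 6)*(-65) = (-23*(-1/208) - 6)*(-65) = (23/208 - 6)*(-65) = -1225/208*(-65) = 6125/16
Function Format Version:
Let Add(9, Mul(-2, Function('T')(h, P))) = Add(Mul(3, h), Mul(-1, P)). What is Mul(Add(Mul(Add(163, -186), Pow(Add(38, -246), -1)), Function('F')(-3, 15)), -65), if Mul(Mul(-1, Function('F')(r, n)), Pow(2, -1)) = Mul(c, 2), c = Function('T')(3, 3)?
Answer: Rational(6125, 16) ≈ 382.81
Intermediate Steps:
Function('T')(h, P) = Add(Rational(9, 2), Mul(Rational(1, 2), P), Mul(Rational(-3, 2), h)) (Function('T')(h, P) = Add(Rational(9, 2), Mul(Rational(-1, 2), Add(Mul(3, h), Mul(-1, P)))) = Add(Rational(9, 2), Mul(Rational(-1, 2), Add(Mul(-1, P), Mul(3, h)))) = Add(Rational(9, 2), Add(Mul(Rational(1, 2), P), Mul(Rational(-3, 2), h))) = Add(Rational(9, 2), Mul(Rational(1, 2), P), Mul(Rational(-3, 2), h)))
c = Rational(3, 2) (c = Add(Rational(9, 2), Mul(Rational(1, 2), 3), Mul(Rational(-3, 2), 3)) = Add(Rational(9, 2), Rational(3, 2), Rational(-9, 2)) = Rational(3, 2) ≈ 1.5000)
Function('F')(r, n) = -6 (Function('F')(r, n) = Mul(-2, Mul(Rational(3, 2), 2)) = Mul(-2, 3) = -6)
Mul(Add(Mul(Add(163, -186), Pow(Add(38, -246), -1)), Function('F')(-3, 15)), -65) = Mul(Add(Mul(Add(163, -186), Pow(Add(38, -246), -1)), -6), -65) = Mul(Add(Mul(-23, Pow(-208, -1)), -6), -65) = Mul(Add(Mul(-23, Rational(-1, 208)), -6), -65) = Mul(Add(Rational(23, 208), -6), -65) = Mul(Rational(-1225, 208), -65) = Rational(6125, 16)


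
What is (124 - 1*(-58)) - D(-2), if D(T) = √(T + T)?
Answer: 182 - 2*I ≈ 182.0 - 2.0*I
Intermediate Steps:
D(T) = √2*√T (D(T) = √(2*T) = √2*√T)
(124 - 1*(-58)) - D(-2) = (124 - 1*(-58)) - √2*√(-2) = (124 + 58) - √2*I*√2 = 182 - 2*I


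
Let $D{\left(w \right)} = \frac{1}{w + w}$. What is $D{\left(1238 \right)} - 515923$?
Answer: $- \frac{1277425347}{2476} \approx -5.1592 \cdot 10^{5}$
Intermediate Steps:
$D{\left(w \right)} = \frac{1}{2 w}$
$D{\left(1238 \right)} - 515923 = \frac{1}{2 \cdot 1238} - 515923 = \frac{1}{2} \cdot \frac{1}{1238} - 515923 = \frac{1}{2476} - 515923 = - \frac{1277425347}{2476}$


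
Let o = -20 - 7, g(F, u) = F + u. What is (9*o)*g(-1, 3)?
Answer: -486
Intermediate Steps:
o = -27
(9*o)*g(-1, 3) = (9*(-27))*(-1 + 3) = -243*2 = -486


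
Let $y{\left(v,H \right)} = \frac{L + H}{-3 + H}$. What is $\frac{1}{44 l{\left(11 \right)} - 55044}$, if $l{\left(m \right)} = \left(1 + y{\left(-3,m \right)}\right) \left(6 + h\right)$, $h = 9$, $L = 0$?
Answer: $- \frac{2}{106953} \approx -1.87 \cdot 10^{-5}$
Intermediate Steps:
$y{\left(v,H \right)} = \frac{H}{-3 + H}$ ($y{\left(v,H \right)} = \frac{0 + H}{-3 + H} = \frac{H}{-3 + H}$)
$l{\left(m \right)} = 15 + \frac{15 m}{-3 + m}$ ($l{\left(m \right)} = \left(1 + \frac{m}{-3 + m}\right) \left(6 + 9\right) = \left(1 + \frac{m}{-3 + m}\right) 15 = 15 + \frac{15 m}{-3 + m}$)
$\frac{1}{44 l{\left(11 \right)} - 55044} = \frac{1}{44 \frac{15 \left(-3 + 2 \cdot 11\right)}{-3 + 11} - 55044} = \frac{1}{44 \frac{15 \left(-3 + 22\right)}{8} - 55044} = \frac{1}{44 \cdot 15 \cdot \frac{1}{8} \cdot 19 - 55044} = \frac{1}{44 \cdot \frac{285}{8} - 55044} = \frac{1}{\frac{3135}{2} - 55044} = \frac{1}{- \frac{106953}{2}} = - \frac{2}{106953}$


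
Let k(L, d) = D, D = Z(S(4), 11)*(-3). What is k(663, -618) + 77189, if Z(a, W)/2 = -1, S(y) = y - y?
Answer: 77195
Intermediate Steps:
S(y) = 0
Z(a, W) = -2 (Z(a, W) = 2*(-1) = -2)
D = 6 (D = -2*(-3) = 6)
k(L, d) = 6
k(663, -618) + 77189 = 6 + 77189 = 77195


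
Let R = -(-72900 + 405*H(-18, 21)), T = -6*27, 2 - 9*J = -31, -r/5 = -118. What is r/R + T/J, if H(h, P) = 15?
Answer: -590372/13365 ≈ -44.173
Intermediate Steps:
r = 590 (r = -5*(-118) = 590)
J = 11/3 (J = 2/9 - 1/9*(-31) = 2/9 + 31/9 = 11/3 ≈ 3.6667)
T = -162
R = 66825 (R = -405/(1/(-180 + 15)) = -405/(1/(-165)) = -405/(-1/165) = -405*(-165) = 66825)
r/R + T/J = 590/66825 - 162/11/3 = 590*(1/66825) - 162*3/11 = 118/13365 - 486/11 = -590372/13365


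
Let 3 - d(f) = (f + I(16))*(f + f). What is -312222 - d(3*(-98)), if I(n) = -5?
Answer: -136413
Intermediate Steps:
d(f) = 3 - 2*f*(-5 + f) (d(f) = 3 - (f - 5)*(f + f) = 3 - (-5 + f)*2*f = 3 - 2*f*(-5 + f))
-312222 - d(3*(-98)) = -312222 - (3 - 2*(3*(-98))² + 10*(3*(-98))) = -312222 - (3 - 2*(-294)² + 10*(-294)) = -312222 - (3 - 2*86436 - 2940) = -312222 - (3 - 172872 - 2940) = -312222 - 1*(-175809) = -312222 + 175809 = -136413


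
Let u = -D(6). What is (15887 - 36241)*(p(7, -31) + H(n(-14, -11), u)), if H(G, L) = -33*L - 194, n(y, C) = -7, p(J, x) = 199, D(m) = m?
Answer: -4131862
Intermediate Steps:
u = -6 (u = -1*6 = -6)
H(G, L) = -194 - 33*L
(15887 - 36241)*(p(7, -31) + H(n(-14, -11), u)) = (15887 - 36241)*(199 + (-194 - 33*(-6))) = -20354*(199 + (-194 + 198)) = -20354*(199 + 4) = -20354*203 = -4131862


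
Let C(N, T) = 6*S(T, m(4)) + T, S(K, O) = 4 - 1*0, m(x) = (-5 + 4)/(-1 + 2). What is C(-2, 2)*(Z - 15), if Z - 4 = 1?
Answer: -260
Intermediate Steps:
Z = 5 (Z = 4 + 1 = 5)
m(x) = -1 (m(x) = -1/1 = -1*1 = -1)
S(K, O) = 4 (S(K, O) = 4 + 0 = 4)
C(N, T) = 24 + T (C(N, T) = 6*4 + T = 24 + T)
C(-2, 2)*(Z - 15) = (24 + 2)*(5 - 15) = 26*(-10) = -260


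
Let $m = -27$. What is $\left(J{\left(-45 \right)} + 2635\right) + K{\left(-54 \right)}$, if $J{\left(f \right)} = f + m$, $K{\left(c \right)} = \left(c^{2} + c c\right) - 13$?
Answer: $8382$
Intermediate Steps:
$K{\left(c \right)} = -13 + 2 c^{2}$ ($K{\left(c \right)} = \left(c^{2} + c^{2}\right) - 13 = 2 c^{2} - 13 = -13 + 2 c^{2}$)
$J{\left(f \right)} = -27 + f$ ($J{\left(f \right)} = f - 27 = -27 + f$)
$\left(J{\left(-45 \right)} + 2635\right) + K{\left(-54 \right)} = \left(\left(-27 - 45\right) + 2635\right) - \left(13 - 2 \left(-54\right)^{2}\right) = \left(-72 + 2635\right) + \left(-13 + 2 \cdot 2916\right) = 2563 + \left(-13 + 5832\right) = 2563 + 5819 = 8382$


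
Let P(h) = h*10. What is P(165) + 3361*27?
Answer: 92397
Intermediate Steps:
P(h) = 10*h
P(165) + 3361*27 = 10*165 + 3361*27 = 1650 + 90747 = 92397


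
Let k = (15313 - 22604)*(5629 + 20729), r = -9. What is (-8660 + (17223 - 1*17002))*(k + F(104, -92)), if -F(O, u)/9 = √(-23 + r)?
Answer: 1621774766142 + 303804*I*√2 ≈ 1.6218e+12 + 4.2964e+5*I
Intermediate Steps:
F(O, u) = -36*I*√2 (F(O, u) = -9*√(-23 - 9) = -36*I*√2)
k = -192176178 (k = -7291*26358 = -192176178)
(-8660 + (17223 - 1*17002))*(k + F(104, -92)) = (-8660 + (17223 - 1*17002))*(-192176178 - 36*I*√2) = (-8660 + (17223 - 17002))*(-192176178 - 36*I*√2) = (-8660 + 221)*(-192176178 - 36*I*√2) = -8439*(-192176178 - 36*I*√2) = 1621774766142 + 303804*I*√2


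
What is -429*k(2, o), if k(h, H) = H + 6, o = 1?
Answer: -3003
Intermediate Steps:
k(h, H) = 6 + H
-429*k(2, o) = -429*(6 + 1) = -429*7 = -3003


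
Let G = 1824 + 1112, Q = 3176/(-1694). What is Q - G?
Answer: -2488380/847 ≈ -2937.9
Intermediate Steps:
Q = -1588/847 (Q = 3176*(-1/1694) = -1588/847 ≈ -1.8749)
G = 2936
Q - G = -1588/847 - 1*2936 = -1588/847 - 2936 = -2488380/847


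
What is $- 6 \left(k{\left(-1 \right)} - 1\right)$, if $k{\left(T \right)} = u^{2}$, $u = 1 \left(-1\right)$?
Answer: $0$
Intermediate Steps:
$u = -1$
$k{\left(T \right)} = 1$ ($k{\left(T \right)} = \left(-1\right)^{2} = 1$)
$- 6 \left(k{\left(-1 \right)} - 1\right) = - 6 \left(1 - 1\right) = \left(-6\right) 0 = 0$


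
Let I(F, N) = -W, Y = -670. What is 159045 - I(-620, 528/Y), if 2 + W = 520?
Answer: 159563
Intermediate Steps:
W = 518 (W = -2 + 520 = 518)
I(F, N) = -518 (I(F, N) = -1*518 = -518)
159045 - I(-620, 528/Y) = 159045 - 1*(-518) = 159045 + 518 = 159563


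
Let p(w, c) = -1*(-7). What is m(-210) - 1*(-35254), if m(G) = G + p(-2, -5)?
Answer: 35051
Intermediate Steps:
p(w, c) = 7
m(G) = 7 + G (m(G) = G + 7 = 7 + G)
m(-210) - 1*(-35254) = (7 - 210) - 1*(-35254) = -203 + 35254 = 35051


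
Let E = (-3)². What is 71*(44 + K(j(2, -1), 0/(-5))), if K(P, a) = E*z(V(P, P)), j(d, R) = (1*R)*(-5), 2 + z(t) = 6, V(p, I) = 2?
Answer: 5680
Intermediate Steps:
z(t) = 4 (z(t) = -2 + 6 = 4)
E = 9
j(d, R) = -5*R (j(d, R) = R*(-5) = -5*R)
K(P, a) = 36 (K(P, a) = 9*4 = 36)
71*(44 + K(j(2, -1), 0/(-5))) = 71*(44 + 36) = 71*80 = 5680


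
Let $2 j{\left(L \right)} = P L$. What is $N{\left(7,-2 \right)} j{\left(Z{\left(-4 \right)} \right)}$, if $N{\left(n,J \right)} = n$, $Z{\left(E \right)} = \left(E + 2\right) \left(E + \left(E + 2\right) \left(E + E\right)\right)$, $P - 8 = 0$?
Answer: $-672$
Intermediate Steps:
$P = 8$ ($P = 8 + 0 = 8$)
$Z{\left(E \right)} = \left(2 + E\right) \left(E + 2 E \left(2 + E\right)\right)$ ($Z{\left(E \right)} = \left(2 + E\right) \left(E + \left(2 + E\right) 2 E\right) = \left(2 + E\right) \left(E + 2 E \left(2 + E\right)\right)$)
$j{\left(L \right)} = 4 L$ ($j{\left(L \right)} = \frac{8 L}{2} = 4 L$)
$N{\left(7,-2 \right)} j{\left(Z{\left(-4 \right)} \right)} = 7 \cdot 4 \left(- 4 \left(10 + 2 \left(-4\right)^{2} + 9 \left(-4\right)\right)\right) = 7 \cdot 4 \left(- 4 \left(10 + 2 \cdot 16 - 36\right)\right) = 7 \cdot 4 \left(- 4 \left(10 + 32 - 36\right)\right) = 7 \cdot 4 \left(\left(-4\right) 6\right) = 7 \cdot 4 \left(-24\right) = 7 \left(-96\right) = -672$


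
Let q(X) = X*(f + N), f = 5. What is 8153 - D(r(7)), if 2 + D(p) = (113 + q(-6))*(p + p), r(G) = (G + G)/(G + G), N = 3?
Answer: 8025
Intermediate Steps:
r(G) = 1 (r(G) = (2*G)/((2*G)) = (2*G)*(1/(2*G)) = 1)
q(X) = 8*X (q(X) = X*(5 + 3) = X*8 = 8*X)
D(p) = -2 + 130*p (D(p) = -2 + (113 + 8*(-6))*(p + p) = -2 + (113 - 48)*(2*p) = -2 + 65*(2*p) = -2 + 130*p)
8153 - D(r(7)) = 8153 - (-2 + 130*1) = 8153 - (-2 + 130) = 8153 - 1*128 = 8153 - 128 = 8025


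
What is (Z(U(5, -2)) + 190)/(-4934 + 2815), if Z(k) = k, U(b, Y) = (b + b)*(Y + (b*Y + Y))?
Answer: -50/2119 ≈ -0.023596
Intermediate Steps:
U(b, Y) = 2*b*(2*Y + Y*b) (U(b, Y) = (2*b)*(Y + (Y*b + Y)) = (2*b)*(Y + (Y + Y*b)) = (2*b)*(2*Y + Y*b) = 2*b*(2*Y + Y*b))
(Z(U(5, -2)) + 190)/(-4934 + 2815) = (2*(-2)*5*(2 + 5) + 190)/(-4934 + 2815) = (2*(-2)*5*7 + 190)/(-2119) = (-140 + 190)*(-1/2119) = 50*(-1/2119) = -50/2119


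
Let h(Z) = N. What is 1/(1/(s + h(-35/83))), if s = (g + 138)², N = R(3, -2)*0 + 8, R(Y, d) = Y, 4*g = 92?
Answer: 25929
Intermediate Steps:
g = 23 (g = (¼)*92 = 23)
N = 8 (N = 3*0 + 8 = 0 + 8 = 8)
h(Z) = 8
s = 25921 (s = (23 + 138)² = 161² = 25921)
1/(1/(s + h(-35/83))) = 1/(1/(25921 + 8)) = 1/(1/25929) = 25929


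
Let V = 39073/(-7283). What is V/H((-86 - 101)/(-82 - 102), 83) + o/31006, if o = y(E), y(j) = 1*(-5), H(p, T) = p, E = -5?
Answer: -222922338197/42227722526 ≈ -5.2791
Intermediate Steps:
y(j) = -5
V = -39073/7283 (V = 39073*(-1/7283) = -39073/7283 ≈ -5.3650)
o = -5
V/H((-86 - 101)/(-82 - 102), 83) + o/31006 = -39073*(-82 - 102)/(-86 - 101)/7283 - 5/31006 = -39073/(7283*((-187/(-184)))) - 5*1/31006 = -39073/(7283*((-187*(-1/184)))) - 5/31006 = -39073/(7283*187/184) - 5/31006 = -39073/7283*184/187 - 5/31006 = -7189432/1361921 - 5/31006 = -222922338197/42227722526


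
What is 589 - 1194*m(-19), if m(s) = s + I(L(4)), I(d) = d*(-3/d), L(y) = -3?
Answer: 26857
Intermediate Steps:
I(d) = -3
m(s) = -3 + s (m(s) = s - 3 = -3 + s)
589 - 1194*m(-19) = 589 - 1194*(-3 - 19) = 589 - 1194*(-22) = 589 + 26268 = 26857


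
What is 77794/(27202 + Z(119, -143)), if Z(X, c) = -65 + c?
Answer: 38897/13497 ≈ 2.8819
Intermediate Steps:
77794/(27202 + Z(119, -143)) = 77794/(27202 + (-65 - 143)) = 77794/(27202 - 208) = 77794/26994 = 77794*(1/26994) = 38897/13497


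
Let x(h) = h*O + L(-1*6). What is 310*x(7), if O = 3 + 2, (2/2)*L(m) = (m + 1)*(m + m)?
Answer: 29450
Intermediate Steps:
L(m) = 2*m*(1 + m) (L(m) = (m + 1)*(m + m) = (1 + m)*(2*m) = 2*m*(1 + m))
O = 5
x(h) = 60 + 5*h (x(h) = h*5 + 2*(-1*6)*(1 - 1*6) = 5*h + 2*(-6)*(1 - 6) = 5*h + 2*(-6)*(-5) = 5*h + 60 = 60 + 5*h)
310*x(7) = 310*(60 + 5*7) = 310*(60 + 35) = 310*95 = 29450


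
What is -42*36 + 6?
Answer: -1506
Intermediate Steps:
-42*36 + 6 = -1512 + 6 = -1506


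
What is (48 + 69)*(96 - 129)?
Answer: -3861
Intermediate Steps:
(48 + 69)*(96 - 129) = 117*(-33) = -3861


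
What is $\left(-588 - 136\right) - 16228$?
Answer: $-16952$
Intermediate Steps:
$\left(-588 - 136\right) - 16228 = -724 - 16228 = -16952$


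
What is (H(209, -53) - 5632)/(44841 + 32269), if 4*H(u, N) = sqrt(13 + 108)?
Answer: -2047/28040 ≈ -0.073003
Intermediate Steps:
H(u, N) = 11/4 (H(u, N) = sqrt(13 + 108)/4 = sqrt(121)/4 = (1/4)*11 = 11/4)
(H(209, -53) - 5632)/(44841 + 32269) = (11/4 - 5632)/(44841 + 32269) = -22517/4/77110 = -22517/4*1/77110 = -2047/28040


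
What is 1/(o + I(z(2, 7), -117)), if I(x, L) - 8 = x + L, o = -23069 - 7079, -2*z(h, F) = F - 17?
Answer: -1/30252 ≈ -3.3056e-5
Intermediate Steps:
z(h, F) = 17/2 - F/2 (z(h, F) = -(F - 17)/2 = -(-17 + F)/2 = 17/2 - F/2)
o = -30148
I(x, L) = 8 + L + x (I(x, L) = 8 + (x + L) = 8 + (L + x) = 8 + L + x)
1/(o + I(z(2, 7), -117)) = 1/(-30148 + (8 - 117 + (17/2 - ½*7))) = 1/(-30148 + (8 - 117 + (17/2 - 7/2))) = 1/(-30148 + (8 - 117 + 5)) = 1/(-30148 - 104) = 1/(-30252) = -1/30252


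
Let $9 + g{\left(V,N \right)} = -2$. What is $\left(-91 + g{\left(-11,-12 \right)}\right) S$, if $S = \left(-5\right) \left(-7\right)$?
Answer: $-3570$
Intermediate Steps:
$S = 35$
$g{\left(V,N \right)} = -11$ ($g{\left(V,N \right)} = -9 - 2 = -11$)
$\left(-91 + g{\left(-11,-12 \right)}\right) S = \left(-91 - 11\right) 35 = \left(-102\right) 35 = -3570$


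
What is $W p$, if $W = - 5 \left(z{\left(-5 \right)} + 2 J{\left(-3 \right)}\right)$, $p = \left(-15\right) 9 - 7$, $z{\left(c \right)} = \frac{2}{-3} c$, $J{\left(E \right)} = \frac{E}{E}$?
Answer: $\frac{11360}{3} \approx 3786.7$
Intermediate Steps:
$J{\left(E \right)} = 1$
$z{\left(c \right)} = - \frac{2 c}{3}$ ($z{\left(c \right)} = 2 \left(- \frac{1}{3}\right) c = - \frac{2 c}{3}$)
$p = -142$ ($p = -135 - 7 = -142$)
$W = - \frac{80}{3}$ ($W = - 5 \left(\left(- \frac{2}{3}\right) \left(-5\right) + 2 \cdot 1\right) = - 5 \left(\frac{10}{3} + 2\right) = \left(-5\right) \frac{16}{3} = - \frac{80}{3} \approx -26.667$)
$W p = \left(- \frac{80}{3}\right) \left(-142\right) = \frac{11360}{3}$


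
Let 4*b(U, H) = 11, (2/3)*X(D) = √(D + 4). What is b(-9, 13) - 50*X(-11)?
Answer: 11/4 - 75*I*√7 ≈ 2.75 - 198.43*I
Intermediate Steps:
X(D) = 3*√(4 + D)/2 (X(D) = 3*√(D + 4)/2 = 3*√(4 + D)/2)
b(U, H) = 11/4 (b(U, H) = (¼)*11 = 11/4)
b(-9, 13) - 50*X(-11) = 11/4 - 75*√(4 - 11) = 11/4 - 75*√(-7) = 11/4 - 75*I*√7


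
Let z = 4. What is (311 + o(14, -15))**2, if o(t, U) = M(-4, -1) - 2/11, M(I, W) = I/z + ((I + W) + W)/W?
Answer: 12068676/121 ≈ 99741.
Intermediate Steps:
M(I, W) = I/4 + (I + 2*W)/W (M(I, W) = I/4 + ((I + W) + W)/W = I*(1/4) + (I + 2*W)/W = I/4 + (I + 2*W)/W)
o(t, U) = 53/11 (o(t, U) = (2 + (1/4)*(-4) - 4/(-1)) - 2/11 = (2 - 1 - 4*(-1)) - 2/11 = (2 - 1 + 4) - 1*2/11 = 5 - 2/11 = 53/11)
(311 + o(14, -15))**2 = (311 + 53/11)**2 = (3474/11)**2 = 12068676/121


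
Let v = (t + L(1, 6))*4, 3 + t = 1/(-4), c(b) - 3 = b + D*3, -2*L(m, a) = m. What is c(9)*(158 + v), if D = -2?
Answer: 858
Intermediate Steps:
L(m, a) = -m/2
c(b) = -3 + b (c(b) = 3 + (b - 2*3) = 3 + (b - 6) = 3 + (-6 + b) = -3 + b)
t = -13/4 (t = -3 + 1/(-4) = -3 - 1/4 = -13/4 ≈ -3.2500)
v = -15 (v = (-13/4 - 1/2*1)*4 = (-13/4 - 1/2)*4 = -15/4*4 = -15)
c(9)*(158 + v) = (-3 + 9)*(158 - 15) = 6*143 = 858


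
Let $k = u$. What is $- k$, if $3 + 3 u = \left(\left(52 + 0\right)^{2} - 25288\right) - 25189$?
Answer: $\frac{47776}{3} \approx 15925.0$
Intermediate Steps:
$u = - \frac{47776}{3}$ ($u = -1 + \frac{\left(\left(52 + 0\right)^{2} - 25288\right) - 25189}{3} = -1 + \frac{\left(52^{2} - 25288\right) - 25189}{3} = -1 + \frac{\left(2704 - 25288\right) - 25189}{3} = -1 + \frac{-22584 - 25189}{3} = -1 + \frac{1}{3} \left(-47773\right) = -1 - \frac{47773}{3} = - \frac{47776}{3} \approx -15925.0$)
$k = - \frac{47776}{3} \approx -15925.0$
$- k = \left(-1\right) \left(- \frac{47776}{3}\right) = \frac{47776}{3}$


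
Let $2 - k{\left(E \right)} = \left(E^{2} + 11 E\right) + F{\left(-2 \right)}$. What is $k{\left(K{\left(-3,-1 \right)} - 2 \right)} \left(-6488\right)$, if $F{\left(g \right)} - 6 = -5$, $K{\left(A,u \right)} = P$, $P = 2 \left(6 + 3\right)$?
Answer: $2796328$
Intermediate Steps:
$P = 18$ ($P = 2 \cdot 9 = 18$)
$K{\left(A,u \right)} = 18$
$F{\left(g \right)} = 1$ ($F{\left(g \right)} = 6 - 5 = 1$)
$k{\left(E \right)} = 1 - E^{2} - 11 E$ ($k{\left(E \right)} = 2 - \left(\left(E^{2} + 11 E\right) + 1\right) = 2 - \left(1 + E^{2} + 11 E\right) = 1 - E^{2} - 11 E$)
$k{\left(K{\left(-3,-1 \right)} - 2 \right)} \left(-6488\right) = \left(1 - \left(18 - 2\right)^{2} - 11 \left(18 - 2\right)\right) \left(-6488\right) = \left(1 - 16^{2} - 176\right) \left(-6488\right) = \left(1 - 256 - 176\right) \left(-6488\right) = \left(-431\right) \left(-6488\right) = 2796328$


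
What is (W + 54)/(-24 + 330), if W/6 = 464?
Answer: 473/51 ≈ 9.2745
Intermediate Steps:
W = 2784 (W = 6*464 = 2784)
(W + 54)/(-24 + 330) = (2784 + 54)/(-24 + 330) = 2838/306 = 2838*(1/306) = 473/51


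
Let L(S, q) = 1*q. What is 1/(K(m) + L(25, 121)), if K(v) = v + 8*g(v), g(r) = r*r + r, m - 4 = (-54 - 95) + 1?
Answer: 1/164713 ≈ 6.0712e-6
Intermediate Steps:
L(S, q) = q
m = -144 (m = 4 + ((-54 - 95) + 1) = 4 + (-149 + 1) = 4 - 148 = -144)
g(r) = r + r² (g(r) = r² + r = r + r²)
K(v) = v + 8*v*(1 + v) (K(v) = v + 8*(v*(1 + v)) = v + 8*v*(1 + v))
1/(K(m) + L(25, 121)) = 1/(-144*(9 + 8*(-144)) + 121) = 1/(-144*(9 - 1152) + 121) = 1/(-144*(-1143) + 121) = 1/(164592 + 121) = 1/164713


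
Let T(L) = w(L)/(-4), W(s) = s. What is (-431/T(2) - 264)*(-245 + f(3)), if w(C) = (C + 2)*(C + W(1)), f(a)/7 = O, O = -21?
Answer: 141512/3 ≈ 47171.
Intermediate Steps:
f(a) = -147 (f(a) = 7*(-21) = -147)
w(C) = (1 + C)*(2 + C) (w(C) = (C + 2)*(C + 1) = (2 + C)*(1 + C) = (1 + C)*(2 + C))
T(L) = -½ - 3*L/4 - L²/4 (T(L) = (2 + L² + 3*L)/(-4) = (2 + L² + 3*L)*(-¼) = -½ - 3*L/4 - L²/4)
(-431/T(2) - 264)*(-245 + f(3)) = (-431/(-½ - ¾*2 - ¼*2²) - 264)*(-245 - 147) = (-431/(-½ - 3/2 - ¼*4) - 264)*(-392) = (-431/(-½ - 3/2 - 1) - 264)*(-392) = (-431/(-3) - 264)*(-392) = (-431*(-⅓) - 264)*(-392) = (431/3 - 264)*(-392) = -361/3*(-392) = 141512/3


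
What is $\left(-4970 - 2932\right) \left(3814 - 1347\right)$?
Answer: $-19494234$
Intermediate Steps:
$\left(-4970 - 2932\right) \left(3814 - 1347\right) = - 7902 \left(3814 - 1347\right) = \left(-7902\right) 2467 = -19494234$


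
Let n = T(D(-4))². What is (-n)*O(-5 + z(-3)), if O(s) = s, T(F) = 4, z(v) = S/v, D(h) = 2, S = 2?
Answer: 272/3 ≈ 90.667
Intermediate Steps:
z(v) = 2/v
n = 16 (n = 4² = 16)
(-n)*O(-5 + z(-3)) = (-1*16)*(-5 + 2/(-3)) = -16*(-5 + 2*(-⅓)) = -16*(-5 - ⅔) = -16*(-17/3) = 272/3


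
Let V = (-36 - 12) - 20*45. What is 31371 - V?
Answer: 32319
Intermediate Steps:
V = -948 (V = -48 - 900 = -948)
31371 - V = 31371 - 1*(-948) = 31371 + 948 = 32319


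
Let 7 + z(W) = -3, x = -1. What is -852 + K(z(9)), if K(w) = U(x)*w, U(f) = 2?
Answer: -872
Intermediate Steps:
z(W) = -10 (z(W) = -7 - 3 = -10)
K(w) = 2*w
-852 + K(z(9)) = -852 + 2*(-10) = -852 - 20 = -872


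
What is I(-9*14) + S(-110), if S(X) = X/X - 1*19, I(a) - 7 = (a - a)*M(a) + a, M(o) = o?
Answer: -137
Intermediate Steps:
I(a) = 7 + a (I(a) = 7 + ((a - a)*a + a) = 7 + (0*a + a) = 7 + (0 + a) = 7 + a)
S(X) = -18 (S(X) = 1 - 19 = -18)
I(-9*14) + S(-110) = (7 - 9*14) - 18 = (7 - 126) - 18 = -119 - 18 = -137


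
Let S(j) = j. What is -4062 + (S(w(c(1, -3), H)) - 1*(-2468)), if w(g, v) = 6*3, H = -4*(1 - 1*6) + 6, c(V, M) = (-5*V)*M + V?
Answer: -1576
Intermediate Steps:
c(V, M) = V - 5*M*V (c(V, M) = -5*M*V + V = V - 5*M*V)
H = 26 (H = -4*(1 - 6) + 6 = -4*(-5) + 6 = 20 + 6 = 26)
w(g, v) = 18
-4062 + (S(w(c(1, -3), H)) - 1*(-2468)) = -4062 + (18 - 1*(-2468)) = -4062 + (18 + 2468) = -4062 + 2486 = -1576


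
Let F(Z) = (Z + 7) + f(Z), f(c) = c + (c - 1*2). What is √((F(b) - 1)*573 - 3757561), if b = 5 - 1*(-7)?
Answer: I*√3734641 ≈ 1932.5*I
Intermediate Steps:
f(c) = -2 + 2*c (f(c) = c + (c - 2) = c + (-2 + c) = -2 + 2*c)
b = 12 (b = 5 + 7 = 12)
F(Z) = 5 + 3*Z (F(Z) = (Z + 7) + (-2 + 2*Z) = (7 + Z) + (-2 + 2*Z) = 5 + 3*Z)
√((F(b) - 1)*573 - 3757561) = √(((5 + 3*12) - 1)*573 - 3757561) = √(((5 + 36) - 1)*573 - 3757561) = √((41 - 1)*573 - 3757561) = √(40*573 - 3757561) = √(22920 - 3757561) = √(-3734641) = I*√3734641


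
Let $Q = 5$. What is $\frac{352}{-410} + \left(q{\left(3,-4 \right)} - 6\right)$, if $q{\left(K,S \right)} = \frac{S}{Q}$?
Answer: $- \frac{314}{41} \approx -7.6585$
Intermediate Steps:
$q{\left(K,S \right)} = \frac{S}{5}$
$\frac{352}{-410} + \left(q{\left(3,-4 \right)} - 6\right) = \frac{352}{-410} + \left(\frac{1}{5} \left(-4\right) - 6\right) = 352 \left(- \frac{1}{410}\right) - \frac{34}{5} = - \frac{176}{205} - \frac{34}{5} = - \frac{314}{41}$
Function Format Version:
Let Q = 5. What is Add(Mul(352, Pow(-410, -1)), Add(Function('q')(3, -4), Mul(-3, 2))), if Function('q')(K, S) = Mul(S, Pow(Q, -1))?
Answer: Rational(-314, 41) ≈ -7.6585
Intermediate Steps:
Function('q')(K, S) = Mul(Rational(1, 5), S) (Function('q')(K, S) = Mul(S, Pow(5, -1)) = Mul(S, Rational(1, 5)) = Mul(Rational(1, 5), S))
Add(Mul(352, Pow(-410, -1)), Add(Function('q')(3, -4), Mul(-3, 2))) = Add(Mul(352, Pow(-410, -1)), Add(Mul(Rational(1, 5), -4), Mul(-3, 2))) = Add(Mul(352, Rational(-1, 410)), Add(Rational(-4, 5), -6)) = Add(Rational(-176, 205), Rational(-34, 5)) = Rational(-314, 41)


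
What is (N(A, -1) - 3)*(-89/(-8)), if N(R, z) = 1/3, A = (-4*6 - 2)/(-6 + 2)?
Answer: -89/3 ≈ -29.667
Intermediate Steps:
A = 13/2 (A = (-24 - 2)/(-4) = -26*(-¼) = 13/2 ≈ 6.5000)
N(R, z) = ⅓
(N(A, -1) - 3)*(-89/(-8)) = (⅓ - 3)*(-89/(-8)) = -(-712)*(-1)/(3*8) = -8/3*89/8 = -89/3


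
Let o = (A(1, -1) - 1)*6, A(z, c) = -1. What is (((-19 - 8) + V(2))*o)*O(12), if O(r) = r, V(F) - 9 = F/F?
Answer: 2448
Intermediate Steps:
V(F) = 10 (V(F) = 9 + F/F = 9 + 1 = 10)
o = -12 (o = (-1 - 1)*6 = -2*6 = -12)
(((-19 - 8) + V(2))*o)*O(12) = (((-19 - 8) + 10)*(-12))*12 = ((-27 + 10)*(-12))*12 = -17*(-12)*12 = 204*12 = 2448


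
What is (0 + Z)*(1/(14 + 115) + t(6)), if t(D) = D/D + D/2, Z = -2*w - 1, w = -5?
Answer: 1551/43 ≈ 36.070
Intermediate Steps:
Z = 9 (Z = -2*(-5) - 1 = 10 - 1 = 9)
t(D) = 1 + D/2 (t(D) = 1 + D*(1/2) = 1 + D/2)
(0 + Z)*(1/(14 + 115) + t(6)) = (0 + 9)*(1/(14 + 115) + (1 + (1/2)*6)) = 9*(1/129 + (1 + 3)) = 9*(1/129 + 4) = 9*(517/129) = 1551/43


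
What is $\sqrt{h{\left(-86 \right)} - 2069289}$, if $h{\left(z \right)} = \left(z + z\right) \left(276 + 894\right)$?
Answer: $3 i \sqrt{252281} \approx 1506.8 i$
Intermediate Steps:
$h{\left(z \right)} = 2340 z$ ($h{\left(z \right)} = 2 z 1170 = 2340 z$)
$\sqrt{h{\left(-86 \right)} - 2069289} = \sqrt{2340 \left(-86\right) - 2069289} = \sqrt{-201240 - 2069289} = \sqrt{-2270529} = 3 i \sqrt{252281}$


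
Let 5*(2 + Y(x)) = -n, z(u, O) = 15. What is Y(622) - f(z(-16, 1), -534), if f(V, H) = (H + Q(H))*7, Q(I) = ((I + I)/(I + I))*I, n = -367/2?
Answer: 75107/10 ≈ 7510.7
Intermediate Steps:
n = -367/2 (n = -367*½ = -367/2 ≈ -183.50)
Q(I) = I (Q(I) = ((2*I)/((2*I)))*I = ((2*I)*(1/(2*I)))*I = 1*I = I)
Y(x) = 347/10 (Y(x) = -2 + (-1*(-367/2))/5 = -2 + (⅕)*(367/2) = -2 + 367/10 = 347/10)
f(V, H) = 14*H (f(V, H) = (H + H)*7 = (2*H)*7 = 14*H)
Y(622) - f(z(-16, 1), -534) = 347/10 - 14*(-534) = 347/10 - 1*(-7476) = 347/10 + 7476 = 75107/10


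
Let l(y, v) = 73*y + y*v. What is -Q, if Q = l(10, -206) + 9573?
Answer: -8243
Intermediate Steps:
l(y, v) = 73*y + v*y
Q = 8243 (Q = 10*(73 - 206) + 9573 = 10*(-133) + 9573 = -1330 + 9573 = 8243)
-Q = -1*8243 = -8243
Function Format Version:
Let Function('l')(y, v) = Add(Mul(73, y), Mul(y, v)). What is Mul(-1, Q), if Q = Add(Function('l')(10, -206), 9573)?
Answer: -8243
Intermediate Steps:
Function('l')(y, v) = Add(Mul(73, y), Mul(v, y))
Q = 8243 (Q = Add(Mul(10, Add(73, -206)), 9573) = Add(Mul(10, -133), 9573) = Add(-1330, 9573) = 8243)
Mul(-1, Q) = Mul(-1, 8243) = -8243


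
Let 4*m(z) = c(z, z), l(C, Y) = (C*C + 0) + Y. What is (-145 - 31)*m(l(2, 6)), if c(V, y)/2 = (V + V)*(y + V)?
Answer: -35200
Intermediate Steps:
c(V, y) = 4*V*(V + y) (c(V, y) = 2*((V + V)*(y + V)) = 2*((2*V)*(V + y)) = 2*(2*V*(V + y)) = 4*V*(V + y))
l(C, Y) = Y + C² (l(C, Y) = (C² + 0) + Y = C² + Y = Y + C²)
m(z) = 2*z² (m(z) = (4*z*(z + z))/4 = (4*z*(2*z))/4 = (8*z²)/4 = 2*z²)
(-145 - 31)*m(l(2, 6)) = (-145 - 31)*(2*(6 + 2²)²) = -352*(6 + 4)² = -352*10² = -352*100 = -176*200 = -35200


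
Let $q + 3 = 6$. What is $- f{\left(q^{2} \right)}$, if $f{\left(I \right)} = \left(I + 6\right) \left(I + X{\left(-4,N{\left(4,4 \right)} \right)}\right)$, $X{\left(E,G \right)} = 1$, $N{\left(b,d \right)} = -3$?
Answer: $-150$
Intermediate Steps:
$q = 3$ ($q = -3 + 6 = 3$)
$f{\left(I \right)} = \left(1 + I\right) \left(6 + I\right)$ ($f{\left(I \right)} = \left(I + 6\right) \left(I + 1\right) = \left(6 + I\right) \left(1 + I\right) = \left(1 + I\right) \left(6 + I\right)$)
$- f{\left(q^{2} \right)} = - (6 + \left(3^{2}\right)^{2} + 7 \cdot 3^{2}) = - (6 + 9^{2} + 7 \cdot 9) = - (6 + 81 + 63) = \left(-1\right) 150 = -150$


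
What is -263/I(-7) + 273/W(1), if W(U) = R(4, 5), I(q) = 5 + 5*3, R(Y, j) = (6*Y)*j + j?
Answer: -5483/500 ≈ -10.966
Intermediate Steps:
R(Y, j) = j + 6*Y*j (R(Y, j) = 6*Y*j + j = j + 6*Y*j)
I(q) = 20 (I(q) = 5 + 15 = 20)
W(U) = 125 (W(U) = 5*(1 + 6*4) = 5*(1 + 24) = 5*25 = 125)
-263/I(-7) + 273/W(1) = -263/20 + 273/125 = -5483/500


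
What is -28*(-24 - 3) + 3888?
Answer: 4644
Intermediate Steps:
-28*(-24 - 3) + 3888 = -28*(-27) + 3888 = 756 + 3888 = 4644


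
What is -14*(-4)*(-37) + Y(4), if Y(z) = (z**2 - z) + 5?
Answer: -2055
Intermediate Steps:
Y(z) = 5 + z**2 - z
-14*(-4)*(-37) + Y(4) = -14*(-4)*(-37) + (5 + 4**2 - 1*4) = 56*(-37) + (5 + 16 - 4) = -2072 + 17 = -2055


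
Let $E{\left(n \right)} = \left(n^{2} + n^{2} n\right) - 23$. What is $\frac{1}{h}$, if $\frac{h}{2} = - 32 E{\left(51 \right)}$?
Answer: $- \frac{1}{8654656} \approx -1.1554 \cdot 10^{-7}$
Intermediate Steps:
$E{\left(n \right)} = -23 + n^{2} + n^{3}$ ($E{\left(n \right)} = \left(n^{2} + n^{3}\right) - 23 = -23 + n^{2} + n^{3}$)
$h = -8654656$ ($h = 2 \left(- 32 \left(-23 + 51^{2} + 51^{3}\right)\right) = 2 \left(- 32 \left(-23 + 2601 + 132651\right)\right) = 2 \left(\left(-32\right) 135229\right) = 2 \left(-4327328\right) = -8654656$)
$\frac{1}{h} = \frac{1}{-8654656} = - \frac{1}{8654656}$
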